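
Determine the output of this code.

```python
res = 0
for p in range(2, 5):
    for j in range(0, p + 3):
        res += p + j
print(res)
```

102

p=2,j=0: res = 0+2 = 2
p=2,j=1: res = 2+3 = 5
p=2,j=2: res = 5+4 = 9
p=2,j=3: res = 9+5 = 14
p=2,j=4: res = 14+6 = 20
p=3,j=0: res = 20+3 = 23
p=3,j=1: res = 23+4 = 27
p=3,j=2: res = 27+5 = 32
p=3,j=3: res = 32+6 = 38
p=3,j=4: res = 38+7 = 45
p=3,j=5: res = 45+8 = 53
p=4,j=0: res = 53+4 = 57
p=4,j=1: res = 57+5 = 62
p=4,j=2: res = 62+6 = 68
p=4,j=3: res = 68+7 = 75
p=4,j=4: res = 75+8 = 83
p=4,j=5: res = 83+9 = 92
p=4,j=6: res = 92+10 = 102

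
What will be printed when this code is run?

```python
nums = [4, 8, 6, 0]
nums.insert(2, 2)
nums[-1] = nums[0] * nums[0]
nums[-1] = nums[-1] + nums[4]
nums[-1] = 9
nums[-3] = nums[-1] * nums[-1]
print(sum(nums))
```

108

insert 2 at 2 → [4, 8, 2, 6, 0]
nums[-1] = nums[0]*nums[0] = 4*4 = 16 → [4, 8, 2, 6, 16]
nums[-1] = nums[-1]+nums[4] = 16+16 = 32 → [4, 8, 2, 6, 32]
nums[-1] = 9 → [4, 8, 2, 6, 9]
nums[-3] = nums[-1]*nums[-1] = 9*9 = 81 → [4, 8, 81, 6, 9]
sum = 108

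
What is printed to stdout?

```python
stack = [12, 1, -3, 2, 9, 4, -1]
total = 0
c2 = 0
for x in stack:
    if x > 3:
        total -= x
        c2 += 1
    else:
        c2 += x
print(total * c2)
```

x=12: >3, total = 0-12 = -12; c2=1
x=1: not >3; c2=2
x=-3: not >3; c2=-1
x=2: not >3; c2=1
x=9: >3, total = (-12)-9 = -21; c2=2
x=4: >3, total = (-21)-4 = -25; c2=3
x=-1: not >3; c2=2
total*c2 = (-25)*2 = -50

-50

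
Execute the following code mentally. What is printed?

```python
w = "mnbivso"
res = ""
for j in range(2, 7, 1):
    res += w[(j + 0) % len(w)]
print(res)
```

j=2: add w[2]='b' → 'b'
j=3: add w[3]='i' → 'bi'
j=4: add w[4]='v' → 'biv'
j=5: add w[5]='s' → 'bivs'
j=6: add w[6]='o' → 'bivso'

bivso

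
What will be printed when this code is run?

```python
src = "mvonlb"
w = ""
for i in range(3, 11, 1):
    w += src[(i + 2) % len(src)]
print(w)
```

i=3: add src[5]='b' → 'b'
i=4: add src[0]='m' → 'bm'
i=5: add src[1]='v' → 'bmv'
i=6: add src[2]='o' → 'bmvo'
i=7: add src[3]='n' → 'bmvon'
i=8: add src[4]='l' → 'bmvonl'
i=9: add src[5]='b' → 'bmvonlb'
i=10: add src[0]='m' → 'bmvonlbm'

bmvonlbm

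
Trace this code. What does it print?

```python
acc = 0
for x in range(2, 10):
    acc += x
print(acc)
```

x=2: acc = 0+2 = 2
x=3: acc = 2+3 = 5
x=4: acc = 5+4 = 9
x=5: acc = 9+5 = 14
x=6: acc = 14+6 = 20
x=7: acc = 20+7 = 27
x=8: acc = 27+8 = 35
x=9: acc = 35+9 = 44

44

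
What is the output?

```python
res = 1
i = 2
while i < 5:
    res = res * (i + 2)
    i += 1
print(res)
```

120

i=2: res = 1*4 = 4
i=3: res = 4*5 = 20
i=4: res = 20*6 = 120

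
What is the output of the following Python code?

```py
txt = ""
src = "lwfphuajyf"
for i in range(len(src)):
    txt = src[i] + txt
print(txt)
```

i=0: prepend 'l' → 'l'
i=1: prepend 'w' → 'wl'
i=2: prepend 'f' → 'fwl'
i=3: prepend 'p' → 'pfwl'
i=4: prepend 'h' → 'hpfwl'
i=5: prepend 'u' → 'uhpfwl'
i=6: prepend 'a' → 'auhpfwl'
i=7: prepend 'j' → 'jauhpfwl'
i=8: prepend 'y' → 'yjauhpfwl'
i=9: prepend 'f' → 'fyjauhpfwl'

fyjauhpfwl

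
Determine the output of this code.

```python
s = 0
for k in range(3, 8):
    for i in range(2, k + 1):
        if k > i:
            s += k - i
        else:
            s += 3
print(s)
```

k=3,i=2: 3>2, s = 0+1 = 1
k=3,i=3: not 3>3, s = 1+3 = 4
k=4,i=2: 4>2, s = 4+2 = 6
k=4,i=3: 4>3, s = 6+1 = 7
k=4,i=4: not 4>4, s = 7+3 = 10
k=5,i=2: 5>2, s = 10+3 = 13
k=5,i=3: 5>3, s = 13+2 = 15
k=5,i=4: 5>4, s = 15+1 = 16
k=5,i=5: not 5>5, s = 16+3 = 19
k=6,i=2: 6>2, s = 19+4 = 23
k=6,i=3: 6>3, s = 23+3 = 26
k=6,i=4: 6>4, s = 26+2 = 28
k=6,i=5: 6>5, s = 28+1 = 29
k=6,i=6: not 6>6, s = 29+3 = 32
k=7,i=2: 7>2, s = 32+5 = 37
k=7,i=3: 7>3, s = 37+4 = 41
k=7,i=4: 7>4, s = 41+3 = 44
k=7,i=5: 7>5, s = 44+2 = 46
k=7,i=6: 7>6, s = 46+1 = 47
k=7,i=7: not 7>7, s = 47+3 = 50

50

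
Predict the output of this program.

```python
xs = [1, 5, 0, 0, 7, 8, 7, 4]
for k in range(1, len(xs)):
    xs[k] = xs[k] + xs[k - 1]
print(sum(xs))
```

113

k=1: xs[1] = 5+1 = 6 → [1, 6, 0, 0, 7, 8, 7, 4]
k=2: xs[2] = 0+6 = 6 → [1, 6, 6, 0, 7, 8, 7, 4]
k=3: xs[3] = 0+6 = 6 → [1, 6, 6, 6, 7, 8, 7, 4]
k=4: xs[4] = 7+6 = 13 → [1, 6, 6, 6, 13, 8, 7, 4]
k=5: xs[5] = 8+13 = 21 → [1, 6, 6, 6, 13, 21, 7, 4]
k=6: xs[6] = 7+21 = 28 → [1, 6, 6, 6, 13, 21, 28, 4]
k=7: xs[7] = 4+28 = 32 → [1, 6, 6, 6, 13, 21, 28, 32]
sum = 113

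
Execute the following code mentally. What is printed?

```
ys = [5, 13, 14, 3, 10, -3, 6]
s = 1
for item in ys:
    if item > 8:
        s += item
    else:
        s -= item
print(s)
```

27

item=5: not >8, s = 1-5 = -4
item=13: >8, s = (-4)+13 = 9
item=14: >8, s = 9+14 = 23
item=3: not >8, s = 23-3 = 20
item=10: >8, s = 20+10 = 30
item=-3: not >8, s = 30-(-3) = 33
item=6: not >8, s = 33-6 = 27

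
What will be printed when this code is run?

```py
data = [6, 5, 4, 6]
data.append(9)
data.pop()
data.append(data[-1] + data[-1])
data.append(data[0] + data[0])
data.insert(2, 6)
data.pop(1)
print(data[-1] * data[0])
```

append 9 → [6, 5, 4, 6, 9]
pop() removes 9 → [6, 5, 4, 6]
append data[-1]+data[-1] = 6+6 = 12 → [6, 5, 4, 6, 12]
append data[0]+data[0] = 6+6 = 12 → [6, 5, 4, 6, 12, 12]
insert 6 at 2 → [6, 5, 6, 4, 6, 12, 12]
pop(1) removes 5 → [6, 6, 4, 6, 12, 12]
data[-1]*data[0] = 12*6 = 72

72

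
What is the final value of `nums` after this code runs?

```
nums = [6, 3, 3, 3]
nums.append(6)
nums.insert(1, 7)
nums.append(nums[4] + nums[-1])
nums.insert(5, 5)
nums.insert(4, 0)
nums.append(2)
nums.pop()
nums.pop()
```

[6, 7, 3, 3, 0, 3, 5, 6]

append 6 → [6, 3, 3, 3, 6]
insert 7 at 1 → [6, 7, 3, 3, 3, 6]
append nums[4]+nums[-1] = 3+6 = 9 → [6, 7, 3, 3, 3, 6, 9]
insert 5 at 5 → [6, 7, 3, 3, 3, 5, 6, 9]
insert 0 at 4 → [6, 7, 3, 3, 0, 3, 5, 6, 9]
append 2 → [6, 7, 3, 3, 0, 3, 5, 6, 9, 2]
pop() removes 2 → [6, 7, 3, 3, 0, 3, 5, 6, 9]
pop() removes 9 → [6, 7, 3, 3, 0, 3, 5, 6]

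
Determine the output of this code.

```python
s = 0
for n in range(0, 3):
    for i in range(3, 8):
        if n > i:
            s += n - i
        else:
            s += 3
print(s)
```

n=0,i=3: not 0>3, s = 0+3 = 3
n=0,i=4: not 0>4, s = 3+3 = 6
n=0,i=5: not 0>5, s = 6+3 = 9
n=0,i=6: not 0>6, s = 9+3 = 12
n=0,i=7: not 0>7, s = 12+3 = 15
n=1,i=3: not 1>3, s = 15+3 = 18
n=1,i=4: not 1>4, s = 18+3 = 21
n=1,i=5: not 1>5, s = 21+3 = 24
n=1,i=6: not 1>6, s = 24+3 = 27
n=1,i=7: not 1>7, s = 27+3 = 30
n=2,i=3: not 2>3, s = 30+3 = 33
n=2,i=4: not 2>4, s = 33+3 = 36
n=2,i=5: not 2>5, s = 36+3 = 39
n=2,i=6: not 2>6, s = 39+3 = 42
n=2,i=7: not 2>7, s = 42+3 = 45

45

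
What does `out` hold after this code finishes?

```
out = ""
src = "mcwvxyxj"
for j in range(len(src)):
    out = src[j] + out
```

'jxyxvwcm'

j=0: prepend 'm' → 'm'
j=1: prepend 'c' → 'cm'
j=2: prepend 'w' → 'wcm'
j=3: prepend 'v' → 'vwcm'
j=4: prepend 'x' → 'xvwcm'
j=5: prepend 'y' → 'yxvwcm'
j=6: prepend 'x' → 'xyxvwcm'
j=7: prepend 'j' → 'jxyxvwcm'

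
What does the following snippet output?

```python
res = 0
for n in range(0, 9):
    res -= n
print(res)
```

n=0: res = 0-0 = 0
n=1: res = 0-1 = -1
n=2: res = (-1)-2 = -3
n=3: res = (-3)-3 = -6
n=4: res = (-6)-4 = -10
n=5: res = (-10)-5 = -15
n=6: res = (-15)-6 = -21
n=7: res = (-21)-7 = -28
n=8: res = (-28)-8 = -36

-36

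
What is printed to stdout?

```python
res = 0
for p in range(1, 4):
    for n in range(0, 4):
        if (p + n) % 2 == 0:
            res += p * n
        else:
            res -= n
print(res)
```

p=1,n=0: odd sum, res = 0-0 = 0
p=1,n=1: even sum, res = 0+1 = 1
p=1,n=2: odd sum, res = 1-2 = -1
p=1,n=3: even sum, res = (-1)+3 = 2
p=2,n=0: even sum, res = 2+0 = 2
p=2,n=1: odd sum, res = 2-1 = 1
p=2,n=2: even sum, res = 1+4 = 5
p=2,n=3: odd sum, res = 5-3 = 2
p=3,n=0: odd sum, res = 2-0 = 2
p=3,n=1: even sum, res = 2+3 = 5
p=3,n=2: odd sum, res = 5-2 = 3
p=3,n=3: even sum, res = 3+9 = 12

12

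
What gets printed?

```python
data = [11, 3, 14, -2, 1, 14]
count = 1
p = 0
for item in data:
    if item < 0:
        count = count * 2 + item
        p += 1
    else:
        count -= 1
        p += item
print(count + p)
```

36

item=11: not <0, count = 1-1 = 0; p=11
item=3: not <0, count = 0-1 = -1; p=14
item=14: not <0, count = (-1)-1 = -2; p=28
item=-2: <0, count = (-2)*2+(-2) = -6; p=29
item=1: not <0, count = (-6)-1 = -7; p=30
item=14: not <0, count = (-7)-1 = -8; p=44
count+p = (-8)+44 = 36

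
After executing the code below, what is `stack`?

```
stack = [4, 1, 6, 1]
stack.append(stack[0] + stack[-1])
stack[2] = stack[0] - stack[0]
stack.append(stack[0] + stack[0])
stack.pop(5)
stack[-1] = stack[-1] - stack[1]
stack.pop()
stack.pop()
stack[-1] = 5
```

append stack[0]+stack[-1] = 4+1 = 5 → [4, 1, 6, 1, 5]
stack[2] = stack[0]-stack[0] = 4-4 = 0 → [4, 1, 0, 1, 5]
append stack[0]+stack[0] = 4+4 = 8 → [4, 1, 0, 1, 5, 8]
pop(5) removes 8 → [4, 1, 0, 1, 5]
stack[-1] = stack[-1]-stack[1] = 5-1 = 4 → [4, 1, 0, 1, 4]
pop() removes 4 → [4, 1, 0, 1]
pop() removes 1 → [4, 1, 0]
stack[-1] = 5 → [4, 1, 5]

[4, 1, 5]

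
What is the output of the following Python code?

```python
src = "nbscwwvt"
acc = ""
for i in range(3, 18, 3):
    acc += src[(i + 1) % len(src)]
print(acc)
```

i=3: add src[4]='w' → 'w'
i=6: add src[7]='t' → 'wt'
i=9: add src[2]='s' → 'wts'
i=12: add src[5]='w' → 'wtsw'
i=15: add src[0]='n' → 'wtswn'

wtswn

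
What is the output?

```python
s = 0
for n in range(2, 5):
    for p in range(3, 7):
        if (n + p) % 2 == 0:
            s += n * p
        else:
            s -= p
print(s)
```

58

n=2,p=3: odd sum, s = 0-3 = -3
n=2,p=4: even sum, s = (-3)+8 = 5
n=2,p=5: odd sum, s = 5-5 = 0
n=2,p=6: even sum, s = 0+12 = 12
n=3,p=3: even sum, s = 12+9 = 21
n=3,p=4: odd sum, s = 21-4 = 17
n=3,p=5: even sum, s = 17+15 = 32
n=3,p=6: odd sum, s = 32-6 = 26
n=4,p=3: odd sum, s = 26-3 = 23
n=4,p=4: even sum, s = 23+16 = 39
n=4,p=5: odd sum, s = 39-5 = 34
n=4,p=6: even sum, s = 34+24 = 58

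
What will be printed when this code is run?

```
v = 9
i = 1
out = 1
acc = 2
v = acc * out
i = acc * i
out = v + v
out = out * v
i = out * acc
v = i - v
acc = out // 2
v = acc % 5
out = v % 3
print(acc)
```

4

v = 2*1 = 2
i = 2*1 = 2
out = 2+2 = 4
out = 4*2 = 8
i = 8*2 = 16
v = 16-2 = 14
acc = 8//2 = 4
v = 4%5 = 4
out = 4%3 = 1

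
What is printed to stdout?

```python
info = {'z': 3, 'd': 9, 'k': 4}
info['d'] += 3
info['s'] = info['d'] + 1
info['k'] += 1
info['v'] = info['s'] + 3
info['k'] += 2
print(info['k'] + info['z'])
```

10

info['d'] = 9+3 = 12 → {'z': 3, 'd': 12, 'k': 4}
info['s'] = info['d']+1 = 13 → {'z': 3, 'd': 12, 'k': 4, 's': 13}
info['k'] = 4+1 = 5 → {'z': 3, 'd': 12, 'k': 5, 's': 13}
info['v'] = info['s']+3 = 16 → {'z': 3, 'd': 12, 'k': 5, 's': 13, 'v': 16}
info['k'] = 5+2 = 7 → {'z': 3, 'd': 12, 'k': 7, 's': 13, 'v': 16}
info['k']+info['z'] = 7+3 = 10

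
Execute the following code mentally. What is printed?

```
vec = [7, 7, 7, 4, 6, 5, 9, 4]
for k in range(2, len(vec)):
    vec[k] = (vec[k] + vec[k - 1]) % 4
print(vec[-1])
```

k=2: vec[2] = (7+7)%4 = 2 → [7, 7, 2, 4, 6, 5, 9, 4]
k=3: vec[3] = (4+2)%4 = 2 → [7, 7, 2, 2, 6, 5, 9, 4]
k=4: vec[4] = (6+2)%4 = 0 → [7, 7, 2, 2, 0, 5, 9, 4]
k=5: vec[5] = (5+0)%4 = 1 → [7, 7, 2, 2, 0, 1, 9, 4]
k=6: vec[6] = (9+1)%4 = 2 → [7, 7, 2, 2, 0, 1, 2, 4]
k=7: vec[7] = (4+2)%4 = 2 → [7, 7, 2, 2, 0, 1, 2, 2]

2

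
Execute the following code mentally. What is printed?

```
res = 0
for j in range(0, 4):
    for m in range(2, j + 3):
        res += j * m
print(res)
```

65

j=0,m=2: res = 0+0 = 0
j=1,m=2: res = 0+2 = 2
j=1,m=3: res = 2+3 = 5
j=2,m=2: res = 5+4 = 9
j=2,m=3: res = 9+6 = 15
j=2,m=4: res = 15+8 = 23
j=3,m=2: res = 23+6 = 29
j=3,m=3: res = 29+9 = 38
j=3,m=4: res = 38+12 = 50
j=3,m=5: res = 50+15 = 65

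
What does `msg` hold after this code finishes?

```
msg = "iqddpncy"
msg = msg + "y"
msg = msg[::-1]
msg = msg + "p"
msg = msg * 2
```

+ 'y' → 'iqddpncyy'
reverse → 'yycnpddqi'
+ 'p' → 'yycnpddqip'
repeat ×2 → 'yycnpddqipyycnpddqip'

'yycnpddqipyycnpddqip'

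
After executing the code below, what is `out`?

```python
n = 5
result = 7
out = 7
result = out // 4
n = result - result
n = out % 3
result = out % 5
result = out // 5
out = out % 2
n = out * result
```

1

result = 7//4 = 1
n = 1-1 = 0
n = 7%3 = 1
result = 7%5 = 2
result = 7//5 = 1
out = 7%2 = 1
n = 1*1 = 1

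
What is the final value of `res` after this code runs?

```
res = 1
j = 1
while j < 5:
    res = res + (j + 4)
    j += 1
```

27

j=1: res = 1+5 = 6
j=2: res = 6+6 = 12
j=3: res = 12+7 = 19
j=4: res = 19+8 = 27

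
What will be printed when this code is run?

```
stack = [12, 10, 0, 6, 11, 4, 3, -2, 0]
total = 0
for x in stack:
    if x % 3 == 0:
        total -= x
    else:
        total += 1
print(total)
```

x=12: %3==0, total = 0-12 = -12
x=10: not %3==0, total = (-12)+1 = -11
x=0: %3==0, total = (-11)-0 = -11
x=6: %3==0, total = (-11)-6 = -17
x=11: not %3==0, total = (-17)+1 = -16
x=4: not %3==0, total = (-16)+1 = -15
x=3: %3==0, total = (-15)-3 = -18
x=-2: not %3==0, total = (-18)+1 = -17
x=0: %3==0, total = (-17)-0 = -17

-17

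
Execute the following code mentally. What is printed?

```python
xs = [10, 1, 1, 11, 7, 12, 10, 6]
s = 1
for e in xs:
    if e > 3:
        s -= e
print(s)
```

e=10: >3, s = 1-10 = -9
e=1: not >3
e=1: not >3
e=11: >3, s = (-9)-11 = -20
e=7: >3, s = (-20)-7 = -27
e=12: >3, s = (-27)-12 = -39
e=10: >3, s = (-39)-10 = -49
e=6: >3, s = (-49)-6 = -55

-55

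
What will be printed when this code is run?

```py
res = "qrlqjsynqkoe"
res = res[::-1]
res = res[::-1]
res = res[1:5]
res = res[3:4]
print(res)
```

reverse → 'eokqnysjqlrq'
reverse → 'qrlqjsynqkoe'
slice [1:5] → 'rlqj'
slice [3:4] → 'j'

j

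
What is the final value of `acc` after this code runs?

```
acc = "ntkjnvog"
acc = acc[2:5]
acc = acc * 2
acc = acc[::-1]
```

'njknjk'

slice [2:5] → 'kjn'
repeat ×2 → 'kjnkjn'
reverse → 'njknjk'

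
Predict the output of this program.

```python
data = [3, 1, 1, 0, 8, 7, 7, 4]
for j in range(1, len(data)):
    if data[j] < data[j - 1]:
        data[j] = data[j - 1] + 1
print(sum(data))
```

56

j=1: 1<3, data[1] = 3+1 = 4 → [3, 4, 1, 0, 8, 7, 7, 4]
j=2: 1<4, data[2] = 4+1 = 5 → [3, 4, 5, 0, 8, 7, 7, 4]
j=3: 0<5, data[3] = 5+1 = 6 → [3, 4, 5, 6, 8, 7, 7, 4]
j=4: 8>=6, unchanged → [3, 4, 5, 6, 8, 7, 7, 4]
j=5: 7<8, data[5] = 8+1 = 9 → [3, 4, 5, 6, 8, 9, 7, 4]
j=6: 7<9, data[6] = 9+1 = 10 → [3, 4, 5, 6, 8, 9, 10, 4]
j=7: 4<10, data[7] = 10+1 = 11 → [3, 4, 5, 6, 8, 9, 10, 11]
sum = 56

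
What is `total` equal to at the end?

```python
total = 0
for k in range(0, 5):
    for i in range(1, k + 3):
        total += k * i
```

155

k=0,i=1: total = 0+0 = 0
k=0,i=2: total = 0+0 = 0
k=1,i=1: total = 0+1 = 1
k=1,i=2: total = 1+2 = 3
k=1,i=3: total = 3+3 = 6
k=2,i=1: total = 6+2 = 8
k=2,i=2: total = 8+4 = 12
k=2,i=3: total = 12+6 = 18
k=2,i=4: total = 18+8 = 26
k=3,i=1: total = 26+3 = 29
k=3,i=2: total = 29+6 = 35
k=3,i=3: total = 35+9 = 44
k=3,i=4: total = 44+12 = 56
k=3,i=5: total = 56+15 = 71
k=4,i=1: total = 71+4 = 75
k=4,i=2: total = 75+8 = 83
k=4,i=3: total = 83+12 = 95
k=4,i=4: total = 95+16 = 111
k=4,i=5: total = 111+20 = 131
k=4,i=6: total = 131+24 = 155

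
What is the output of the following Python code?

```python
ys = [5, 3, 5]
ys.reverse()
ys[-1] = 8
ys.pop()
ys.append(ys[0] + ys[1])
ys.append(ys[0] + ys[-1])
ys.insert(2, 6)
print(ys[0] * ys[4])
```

65

reverse → [5, 3, 5]
ys[-1] = 8 → [5, 3, 8]
pop() removes 8 → [5, 3]
append ys[0]+ys[1] = 5+3 = 8 → [5, 3, 8]
append ys[0]+ys[-1] = 5+8 = 13 → [5, 3, 8, 13]
insert 6 at 2 → [5, 3, 6, 8, 13]
ys[0]*ys[4] = 5*13 = 65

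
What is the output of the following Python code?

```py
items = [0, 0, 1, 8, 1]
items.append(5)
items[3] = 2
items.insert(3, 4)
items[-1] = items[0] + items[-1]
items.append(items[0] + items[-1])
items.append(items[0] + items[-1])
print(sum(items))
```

append 5 → [0, 0, 1, 8, 1, 5]
items[3] = 2 → [0, 0, 1, 2, 1, 5]
insert 4 at 3 → [0, 0, 1, 4, 2, 1, 5]
items[-1] = items[0]+items[-1] = 0+5 = 5 → [0, 0, 1, 4, 2, 1, 5]
append items[0]+items[-1] = 0+5 = 5 → [0, 0, 1, 4, 2, 1, 5, 5]
append items[0]+items[-1] = 0+5 = 5 → [0, 0, 1, 4, 2, 1, 5, 5, 5]
sum = 23

23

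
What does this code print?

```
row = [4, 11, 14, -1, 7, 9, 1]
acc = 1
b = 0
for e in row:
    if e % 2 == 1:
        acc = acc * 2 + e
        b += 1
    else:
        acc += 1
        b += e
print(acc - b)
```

e=4: not odd, acc = 1+1 = 2; b=4
e=11: odd, acc = 2*2+11 = 15; b=5
e=14: not odd, acc = 15+1 = 16; b=19
e=-1: odd, acc = 16*2+(-1) = 31; b=20
e=7: odd, acc = 31*2+7 = 69; b=21
e=9: odd, acc = 69*2+9 = 147; b=22
e=1: odd, acc = 147*2+1 = 295; b=23
acc-b = 295-23 = 272

272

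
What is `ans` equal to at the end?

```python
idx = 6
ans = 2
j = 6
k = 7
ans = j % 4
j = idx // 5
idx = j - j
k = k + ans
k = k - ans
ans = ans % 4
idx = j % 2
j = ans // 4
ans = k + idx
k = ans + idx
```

8

ans = 6%4 = 2
j = 6//5 = 1
idx = 1-1 = 0
k = 7+2 = 9
k = 9-2 = 7
ans = 2%4 = 2
idx = 1%2 = 1
j = 2//4 = 0
ans = 7+1 = 8
k = 8+1 = 9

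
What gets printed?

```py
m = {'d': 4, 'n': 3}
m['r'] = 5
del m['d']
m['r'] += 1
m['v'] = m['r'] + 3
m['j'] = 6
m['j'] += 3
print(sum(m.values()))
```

27

m['r'] = 5 → {'d': 4, 'n': 3, 'r': 5}
del 'd' → {'n': 3, 'r': 5}
m['r'] = 5+1 = 6 → {'n': 3, 'r': 6}
m['v'] = m['r']+3 = 9 → {'n': 3, 'r': 6, 'v': 9}
m['j'] = 6 → {'n': 3, 'r': 6, 'v': 9, 'j': 6}
m['j'] = 6+3 = 9 → {'n': 3, 'r': 6, 'v': 9, 'j': 9}
sum of values = 27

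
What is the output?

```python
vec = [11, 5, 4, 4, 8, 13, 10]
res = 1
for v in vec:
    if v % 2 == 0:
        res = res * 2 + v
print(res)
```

90

v=11: not even
v=5: not even
v=4: even, res = 1*2+4 = 6
v=4: even, res = 6*2+4 = 16
v=8: even, res = 16*2+8 = 40
v=13: not even
v=10: even, res = 40*2+10 = 90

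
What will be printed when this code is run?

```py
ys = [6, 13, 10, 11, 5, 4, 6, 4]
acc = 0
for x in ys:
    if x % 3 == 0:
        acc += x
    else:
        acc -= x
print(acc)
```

x=6: %3==0, acc = 0+6 = 6
x=13: not %3==0, acc = 6-13 = -7
x=10: not %3==0, acc = (-7)-10 = -17
x=11: not %3==0, acc = (-17)-11 = -28
x=5: not %3==0, acc = (-28)-5 = -33
x=4: not %3==0, acc = (-33)-4 = -37
x=6: %3==0, acc = (-37)+6 = -31
x=4: not %3==0, acc = (-31)-4 = -35

-35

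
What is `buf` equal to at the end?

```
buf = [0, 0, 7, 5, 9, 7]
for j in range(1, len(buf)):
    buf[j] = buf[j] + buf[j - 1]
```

[0, 0, 7, 12, 21, 28]

j=1: buf[1] = 0+0 = 0 → [0, 0, 7, 5, 9, 7]
j=2: buf[2] = 7+0 = 7 → [0, 0, 7, 5, 9, 7]
j=3: buf[3] = 5+7 = 12 → [0, 0, 7, 12, 9, 7]
j=4: buf[4] = 9+12 = 21 → [0, 0, 7, 12, 21, 7]
j=5: buf[5] = 7+21 = 28 → [0, 0, 7, 12, 21, 28]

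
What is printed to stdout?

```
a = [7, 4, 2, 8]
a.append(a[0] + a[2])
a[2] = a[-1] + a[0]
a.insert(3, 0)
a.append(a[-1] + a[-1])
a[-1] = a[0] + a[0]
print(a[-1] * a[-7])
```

98

append a[0]+a[2] = 7+2 = 9 → [7, 4, 2, 8, 9]
a[2] = a[-1]+a[0] = 9+7 = 16 → [7, 4, 16, 8, 9]
insert 0 at 3 → [7, 4, 16, 0, 8, 9]
append a[-1]+a[-1] = 9+9 = 18 → [7, 4, 16, 0, 8, 9, 18]
a[-1] = a[0]+a[0] = 7+7 = 14 → [7, 4, 16, 0, 8, 9, 14]
a[-1]*a[-7] = 14*7 = 98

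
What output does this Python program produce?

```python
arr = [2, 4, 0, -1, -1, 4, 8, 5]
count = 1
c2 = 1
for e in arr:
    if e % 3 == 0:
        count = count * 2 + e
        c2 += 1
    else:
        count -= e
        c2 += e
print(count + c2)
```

-2

e=2: not %3==0, count = 1-2 = -1; c2=3
e=4: not %3==0, count = (-1)-4 = -5; c2=7
e=0: %3==0, count = (-5)*2+0 = -10; c2=8
e=-1: not %3==0, count = (-10)-(-1) = -9; c2=7
e=-1: not %3==0, count = (-9)-(-1) = -8; c2=6
e=4: not %3==0, count = (-8)-4 = -12; c2=10
e=8: not %3==0, count = (-12)-8 = -20; c2=18
e=5: not %3==0, count = (-20)-5 = -25; c2=23
count+c2 = (-25)+23 = -2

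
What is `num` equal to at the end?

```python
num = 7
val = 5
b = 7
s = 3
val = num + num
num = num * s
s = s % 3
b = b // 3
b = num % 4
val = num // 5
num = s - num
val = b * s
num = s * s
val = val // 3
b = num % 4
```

val = 7+7 = 14
num = 7*3 = 21
s = 3%3 = 0
b = 7//3 = 2
b = 21%4 = 1
val = 21//5 = 4
num = 0-21 = -21
val = 1*0 = 0
num = 0*0 = 0
val = 0//3 = 0
b = 0%4 = 0

0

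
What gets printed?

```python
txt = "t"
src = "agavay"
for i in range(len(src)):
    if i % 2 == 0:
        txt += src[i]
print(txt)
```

taaa

i=0: add 'a' → 'ta'
i=1: skip
i=2: add 'a' → 'taa'
i=3: skip
i=4: add 'a' → 'taaa'
i=5: skip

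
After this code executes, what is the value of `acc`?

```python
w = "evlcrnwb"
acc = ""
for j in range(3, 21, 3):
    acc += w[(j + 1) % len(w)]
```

'rblnec'

j=3: add w[4]='r' → 'r'
j=6: add w[7]='b' → 'rb'
j=9: add w[2]='l' → 'rbl'
j=12: add w[5]='n' → 'rbln'
j=15: add w[0]='e' → 'rblne'
j=18: add w[3]='c' → 'rblnec'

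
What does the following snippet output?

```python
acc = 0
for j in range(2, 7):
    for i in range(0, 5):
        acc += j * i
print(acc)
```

j=2,i=0: acc = 0+0 = 0
j=2,i=1: acc = 0+2 = 2
j=2,i=2: acc = 2+4 = 6
j=2,i=3: acc = 6+6 = 12
j=2,i=4: acc = 12+8 = 20
j=3,i=0: acc = 20+0 = 20
j=3,i=1: acc = 20+3 = 23
j=3,i=2: acc = 23+6 = 29
j=3,i=3: acc = 29+9 = 38
j=3,i=4: acc = 38+12 = 50
j=4,i=0: acc = 50+0 = 50
j=4,i=1: acc = 50+4 = 54
j=4,i=2: acc = 54+8 = 62
j=4,i=3: acc = 62+12 = 74
j=4,i=4: acc = 74+16 = 90
j=5,i=0: acc = 90+0 = 90
j=5,i=1: acc = 90+5 = 95
j=5,i=2: acc = 95+10 = 105
j=5,i=3: acc = 105+15 = 120
j=5,i=4: acc = 120+20 = 140
j=6,i=0: acc = 140+0 = 140
j=6,i=1: acc = 140+6 = 146
j=6,i=2: acc = 146+12 = 158
j=6,i=3: acc = 158+18 = 176
j=6,i=4: acc = 176+24 = 200

200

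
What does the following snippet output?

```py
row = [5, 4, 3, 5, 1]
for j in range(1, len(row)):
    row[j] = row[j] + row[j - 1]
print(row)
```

[5, 9, 12, 17, 18]

j=1: row[1] = 4+5 = 9 → [5, 9, 3, 5, 1]
j=2: row[2] = 3+9 = 12 → [5, 9, 12, 5, 1]
j=3: row[3] = 5+12 = 17 → [5, 9, 12, 17, 1]
j=4: row[4] = 1+17 = 18 → [5, 9, 12, 17, 18]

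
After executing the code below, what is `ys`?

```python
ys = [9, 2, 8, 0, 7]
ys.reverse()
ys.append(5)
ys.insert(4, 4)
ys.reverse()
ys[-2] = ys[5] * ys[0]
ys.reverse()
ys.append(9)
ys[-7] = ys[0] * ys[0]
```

[7, 49, 8, 2, 4, 9, 5, 9]

reverse → [7, 0, 8, 2, 9]
append 5 → [7, 0, 8, 2, 9, 5]
insert 4 at 4 → [7, 0, 8, 2, 4, 9, 5]
reverse → [5, 9, 4, 2, 8, 0, 7]
ys[-2] = ys[5]*ys[0] = 0*5 = 0 → [5, 9, 4, 2, 8, 0, 7]
reverse → [7, 0, 8, 2, 4, 9, 5]
append 9 → [7, 0, 8, 2, 4, 9, 5, 9]
ys[-7] = ys[0]*ys[0] = 7*7 = 49 → [7, 49, 8, 2, 4, 9, 5, 9]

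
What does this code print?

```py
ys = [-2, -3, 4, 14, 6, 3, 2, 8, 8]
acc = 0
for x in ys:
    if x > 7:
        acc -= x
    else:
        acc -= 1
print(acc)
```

-36

x=-2: not >7, acc = 0-1 = -1
x=-3: not >7, acc = (-1)-1 = -2
x=4: not >7, acc = (-2)-1 = -3
x=14: >7, acc = (-3)-14 = -17
x=6: not >7, acc = (-17)-1 = -18
x=3: not >7, acc = (-18)-1 = -19
x=2: not >7, acc = (-19)-1 = -20
x=8: >7, acc = (-20)-8 = -28
x=8: >7, acc = (-28)-8 = -36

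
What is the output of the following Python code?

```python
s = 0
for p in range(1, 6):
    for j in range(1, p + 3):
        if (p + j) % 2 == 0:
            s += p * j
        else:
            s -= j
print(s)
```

138

p=1,j=1: even sum, s = 0+1 = 1
p=1,j=2: odd sum, s = 1-2 = -1
p=1,j=3: even sum, s = (-1)+3 = 2
p=2,j=1: odd sum, s = 2-1 = 1
p=2,j=2: even sum, s = 1+4 = 5
p=2,j=3: odd sum, s = 5-3 = 2
p=2,j=4: even sum, s = 2+8 = 10
p=3,j=1: even sum, s = 10+3 = 13
p=3,j=2: odd sum, s = 13-2 = 11
p=3,j=3: even sum, s = 11+9 = 20
p=3,j=4: odd sum, s = 20-4 = 16
p=3,j=5: even sum, s = 16+15 = 31
p=4,j=1: odd sum, s = 31-1 = 30
p=4,j=2: even sum, s = 30+8 = 38
p=4,j=3: odd sum, s = 38-3 = 35
p=4,j=4: even sum, s = 35+16 = 51
p=4,j=5: odd sum, s = 51-5 = 46
p=4,j=6: even sum, s = 46+24 = 70
p=5,j=1: even sum, s = 70+5 = 75
p=5,j=2: odd sum, s = 75-2 = 73
p=5,j=3: even sum, s = 73+15 = 88
p=5,j=4: odd sum, s = 88-4 = 84
p=5,j=5: even sum, s = 84+25 = 109
p=5,j=6: odd sum, s = 109-6 = 103
p=5,j=7: even sum, s = 103+35 = 138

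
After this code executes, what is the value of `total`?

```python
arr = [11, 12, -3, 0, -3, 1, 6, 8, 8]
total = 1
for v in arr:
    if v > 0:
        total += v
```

47

v=11: >0, total = 1+11 = 12
v=12: >0, total = 12+12 = 24
v=-3: not >0
v=0: not >0
v=-3: not >0
v=1: >0, total = 24+1 = 25
v=6: >0, total = 25+6 = 31
v=8: >0, total = 31+8 = 39
v=8: >0, total = 39+8 = 47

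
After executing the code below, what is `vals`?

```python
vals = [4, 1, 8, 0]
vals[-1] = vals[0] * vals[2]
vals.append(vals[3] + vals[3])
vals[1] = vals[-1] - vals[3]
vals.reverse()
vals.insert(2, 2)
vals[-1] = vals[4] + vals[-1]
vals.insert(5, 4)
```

[64, 32, 2, 8, 32, 4, 36]

vals[-1] = vals[0]*vals[2] = 4*8 = 32 → [4, 1, 8, 32]
append vals[3]+vals[3] = 32+32 = 64 → [4, 1, 8, 32, 64]
vals[1] = vals[-1]-vals[3] = 64-32 = 32 → [4, 32, 8, 32, 64]
reverse → [64, 32, 8, 32, 4]
insert 2 at 2 → [64, 32, 2, 8, 32, 4]
vals[-1] = vals[4]+vals[-1] = 32+4 = 36 → [64, 32, 2, 8, 32, 36]
insert 4 at 5 → [64, 32, 2, 8, 32, 4, 36]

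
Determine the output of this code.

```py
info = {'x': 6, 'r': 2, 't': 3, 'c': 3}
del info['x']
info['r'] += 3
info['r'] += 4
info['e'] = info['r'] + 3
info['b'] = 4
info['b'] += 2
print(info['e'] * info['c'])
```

36

del 'x' → {'r': 2, 't': 3, 'c': 3}
info['r'] = 2+3 = 5 → {'r': 5, 't': 3, 'c': 3}
info['r'] = 5+4 = 9 → {'r': 9, 't': 3, 'c': 3}
info['e'] = info['r']+3 = 12 → {'r': 9, 't': 3, 'c': 3, 'e': 12}
info['b'] = 4 → {'r': 9, 't': 3, 'c': 3, 'e': 12, 'b': 4}
info['b'] = 4+2 = 6 → {'r': 9, 't': 3, 'c': 3, 'e': 12, 'b': 6}
info['e']*info['c'] = 12*3 = 36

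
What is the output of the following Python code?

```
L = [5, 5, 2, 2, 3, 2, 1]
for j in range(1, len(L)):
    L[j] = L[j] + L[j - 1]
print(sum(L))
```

j=1: L[1] = 5+5 = 10 → [5, 10, 2, 2, 3, 2, 1]
j=2: L[2] = 2+10 = 12 → [5, 10, 12, 2, 3, 2, 1]
j=3: L[3] = 2+12 = 14 → [5, 10, 12, 14, 3, 2, 1]
j=4: L[4] = 3+14 = 17 → [5, 10, 12, 14, 17, 2, 1]
j=5: L[5] = 2+17 = 19 → [5, 10, 12, 14, 17, 19, 1]
j=6: L[6] = 1+19 = 20 → [5, 10, 12, 14, 17, 19, 20]
sum = 97

97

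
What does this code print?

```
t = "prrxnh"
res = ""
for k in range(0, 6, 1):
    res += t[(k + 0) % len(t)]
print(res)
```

k=0: add t[0]='p' → 'p'
k=1: add t[1]='r' → 'pr'
k=2: add t[2]='r' → 'prr'
k=3: add t[3]='x' → 'prrx'
k=4: add t[4]='n' → 'prrxn'
k=5: add t[5]='h' → 'prrxnh'

prrxnh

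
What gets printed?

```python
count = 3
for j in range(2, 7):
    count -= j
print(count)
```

j=2: count = 3-2 = 1
j=3: count = 1-3 = -2
j=4: count = (-2)-4 = -6
j=5: count = (-6)-5 = -11
j=6: count = (-11)-6 = -17

-17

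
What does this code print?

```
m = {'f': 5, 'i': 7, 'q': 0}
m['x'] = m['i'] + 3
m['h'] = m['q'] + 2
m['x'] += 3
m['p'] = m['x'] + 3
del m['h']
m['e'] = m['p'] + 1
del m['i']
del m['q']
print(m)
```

m['x'] = m['i']+3 = 10 → {'f': 5, 'i': 7, 'q': 0, 'x': 10}
m['h'] = m['q']+2 = 2 → {'f': 5, 'i': 7, 'q': 0, 'x': 10, 'h': 2}
m['x'] = 10+3 = 13 → {'f': 5, 'i': 7, 'q': 0, 'x': 13, 'h': 2}
m['p'] = m['x']+3 = 16 → {'f': 5, 'i': 7, 'q': 0, 'x': 13, 'h': 2, 'p': 16}
del 'h' → {'f': 5, 'i': 7, 'q': 0, 'x': 13, 'p': 16}
m['e'] = m['p']+1 = 17 → {'f': 5, 'i': 7, 'q': 0, 'x': 13, 'p': 16, 'e': 17}
del 'i' → {'f': 5, 'q': 0, 'x': 13, 'p': 16, 'e': 17}
del 'q' → {'f': 5, 'x': 13, 'p': 16, 'e': 17}

{'f': 5, 'x': 13, 'p': 16, 'e': 17}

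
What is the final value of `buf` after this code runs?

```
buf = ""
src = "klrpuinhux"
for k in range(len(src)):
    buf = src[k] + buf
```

k=0: prepend 'k' → 'k'
k=1: prepend 'l' → 'lk'
k=2: prepend 'r' → 'rlk'
k=3: prepend 'p' → 'prlk'
k=4: prepend 'u' → 'uprlk'
k=5: prepend 'i' → 'iuprlk'
k=6: prepend 'n' → 'niuprlk'
k=7: prepend 'h' → 'hniuprlk'
k=8: prepend 'u' → 'uhniuprlk'
k=9: prepend 'x' → 'xuhniuprlk'

'xuhniuprlk'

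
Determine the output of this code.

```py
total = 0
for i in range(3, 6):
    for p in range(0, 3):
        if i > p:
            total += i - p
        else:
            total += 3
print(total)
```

i=3,p=0: 3>0, total = 0+3 = 3
i=3,p=1: 3>1, total = 3+2 = 5
i=3,p=2: 3>2, total = 5+1 = 6
i=4,p=0: 4>0, total = 6+4 = 10
i=4,p=1: 4>1, total = 10+3 = 13
i=4,p=2: 4>2, total = 13+2 = 15
i=5,p=0: 5>0, total = 15+5 = 20
i=5,p=1: 5>1, total = 20+4 = 24
i=5,p=2: 5>2, total = 24+3 = 27

27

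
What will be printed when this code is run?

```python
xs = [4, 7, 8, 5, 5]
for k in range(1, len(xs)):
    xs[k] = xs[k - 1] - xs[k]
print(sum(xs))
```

k=1: xs[1] = 4-7 = -3 → [4, -3, 8, 5, 5]
k=2: xs[2] = (-3)-8 = -11 → [4, -3, -11, 5, 5]
k=3: xs[3] = (-11)-5 = -16 → [4, -3, -11, -16, 5]
k=4: xs[4] = (-16)-5 = -21 → [4, -3, -11, -16, -21]
sum = -47

-47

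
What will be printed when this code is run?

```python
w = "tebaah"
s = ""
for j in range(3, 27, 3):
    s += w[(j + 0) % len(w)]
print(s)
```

j=3: add w[3]='a' → 'a'
j=6: add w[0]='t' → 'at'
j=9: add w[3]='a' → 'ata'
j=12: add w[0]='t' → 'atat'
j=15: add w[3]='a' → 'atata'
j=18: add w[0]='t' → 'atatat'
j=21: add w[3]='a' → 'atatata'
j=24: add w[0]='t' → 'atatatat'

atatatat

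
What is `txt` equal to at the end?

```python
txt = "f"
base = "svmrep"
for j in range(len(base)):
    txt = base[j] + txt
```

j=0: prepend 's' → 'sf'
j=1: prepend 'v' → 'vsf'
j=2: prepend 'm' → 'mvsf'
j=3: prepend 'r' → 'rmvsf'
j=4: prepend 'e' → 'ermvsf'
j=5: prepend 'p' → 'permvsf'

'permvsf'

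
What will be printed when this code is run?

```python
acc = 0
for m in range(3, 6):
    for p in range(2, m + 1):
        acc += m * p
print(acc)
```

121

m=3,p=2: acc = 0+6 = 6
m=3,p=3: acc = 6+9 = 15
m=4,p=2: acc = 15+8 = 23
m=4,p=3: acc = 23+12 = 35
m=4,p=4: acc = 35+16 = 51
m=5,p=2: acc = 51+10 = 61
m=5,p=3: acc = 61+15 = 76
m=5,p=4: acc = 76+20 = 96
m=5,p=5: acc = 96+25 = 121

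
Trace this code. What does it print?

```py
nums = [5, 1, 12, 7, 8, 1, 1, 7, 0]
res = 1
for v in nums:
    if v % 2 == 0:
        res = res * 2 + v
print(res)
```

72

v=5: not even
v=1: not even
v=12: even, res = 1*2+12 = 14
v=7: not even
v=8: even, res = 14*2+8 = 36
v=1: not even
v=1: not even
v=7: not even
v=0: even, res = 36*2+0 = 72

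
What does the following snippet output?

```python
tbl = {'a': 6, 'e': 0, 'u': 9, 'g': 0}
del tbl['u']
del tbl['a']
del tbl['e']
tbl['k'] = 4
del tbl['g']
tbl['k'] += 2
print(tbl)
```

{'k': 6}

del 'u' → {'a': 6, 'e': 0, 'g': 0}
del 'a' → {'e': 0, 'g': 0}
del 'e' → {'g': 0}
tbl['k'] = 4 → {'g': 0, 'k': 4}
del 'g' → {'k': 4}
tbl['k'] = 4+2 = 6 → {'k': 6}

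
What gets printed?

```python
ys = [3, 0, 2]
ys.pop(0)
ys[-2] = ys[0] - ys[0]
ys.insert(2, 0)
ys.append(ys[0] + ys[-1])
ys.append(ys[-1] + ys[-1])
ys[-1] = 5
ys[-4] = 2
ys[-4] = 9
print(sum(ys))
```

14

pop(0) removes 3 → [0, 2]
ys[-2] = ys[0]-ys[0] = 0-0 = 0 → [0, 2]
insert 0 at 2 → [0, 2, 0]
append ys[0]+ys[-1] = 0+0 = 0 → [0, 2, 0, 0]
append ys[-1]+ys[-1] = 0+0 = 0 → [0, 2, 0, 0, 0]
ys[-1] = 5 → [0, 2, 0, 0, 5]
ys[-4] = 2 → [0, 2, 0, 0, 5]
ys[-4] = 9 → [0, 9, 0, 0, 5]
sum = 14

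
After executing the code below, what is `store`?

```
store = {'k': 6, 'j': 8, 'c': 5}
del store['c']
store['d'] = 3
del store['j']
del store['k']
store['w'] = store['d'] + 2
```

del 'c' → {'k': 6, 'j': 8}
store['d'] = 3 → {'k': 6, 'j': 8, 'd': 3}
del 'j' → {'k': 6, 'd': 3}
del 'k' → {'d': 3}
store['w'] = store['d']+2 = 5 → {'d': 3, 'w': 5}

{'d': 3, 'w': 5}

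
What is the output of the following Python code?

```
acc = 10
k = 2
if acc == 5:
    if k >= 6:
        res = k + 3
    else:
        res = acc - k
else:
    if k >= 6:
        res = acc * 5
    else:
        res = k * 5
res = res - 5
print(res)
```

5

acc=10, k=2
acc == 5 is False; k >= 6 is False
→ res = k * 5 = 10
res = 10-5 = 5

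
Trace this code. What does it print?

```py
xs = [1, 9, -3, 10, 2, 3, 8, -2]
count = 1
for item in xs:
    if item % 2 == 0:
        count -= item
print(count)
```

-17

item=1: not even
item=9: not even
item=-3: not even
item=10: even, count = 1-10 = -9
item=2: even, count = (-9)-2 = -11
item=3: not even
item=8: even, count = (-11)-8 = -19
item=-2: even, count = (-19)-(-2) = -17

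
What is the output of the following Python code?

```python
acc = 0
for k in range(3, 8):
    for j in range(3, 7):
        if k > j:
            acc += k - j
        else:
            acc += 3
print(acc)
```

50

k=3,j=3: not 3>3, acc = 0+3 = 3
k=3,j=4: not 3>4, acc = 3+3 = 6
k=3,j=5: not 3>5, acc = 6+3 = 9
k=3,j=6: not 3>6, acc = 9+3 = 12
k=4,j=3: 4>3, acc = 12+1 = 13
k=4,j=4: not 4>4, acc = 13+3 = 16
k=4,j=5: not 4>5, acc = 16+3 = 19
k=4,j=6: not 4>6, acc = 19+3 = 22
k=5,j=3: 5>3, acc = 22+2 = 24
k=5,j=4: 5>4, acc = 24+1 = 25
k=5,j=5: not 5>5, acc = 25+3 = 28
k=5,j=6: not 5>6, acc = 28+3 = 31
k=6,j=3: 6>3, acc = 31+3 = 34
k=6,j=4: 6>4, acc = 34+2 = 36
k=6,j=5: 6>5, acc = 36+1 = 37
k=6,j=6: not 6>6, acc = 37+3 = 40
k=7,j=3: 7>3, acc = 40+4 = 44
k=7,j=4: 7>4, acc = 44+3 = 47
k=7,j=5: 7>5, acc = 47+2 = 49
k=7,j=6: 7>6, acc = 49+1 = 50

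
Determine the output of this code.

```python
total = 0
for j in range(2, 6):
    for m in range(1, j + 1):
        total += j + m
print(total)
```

88

j=2,m=1: total = 0+3 = 3
j=2,m=2: total = 3+4 = 7
j=3,m=1: total = 7+4 = 11
j=3,m=2: total = 11+5 = 16
j=3,m=3: total = 16+6 = 22
j=4,m=1: total = 22+5 = 27
j=4,m=2: total = 27+6 = 33
j=4,m=3: total = 33+7 = 40
j=4,m=4: total = 40+8 = 48
j=5,m=1: total = 48+6 = 54
j=5,m=2: total = 54+7 = 61
j=5,m=3: total = 61+8 = 69
j=5,m=4: total = 69+9 = 78
j=5,m=5: total = 78+10 = 88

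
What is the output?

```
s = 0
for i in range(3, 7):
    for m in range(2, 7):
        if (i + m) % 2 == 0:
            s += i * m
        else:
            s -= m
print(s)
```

144

i=3,m=2: odd sum, s = 0-2 = -2
i=3,m=3: even sum, s = (-2)+9 = 7
i=3,m=4: odd sum, s = 7-4 = 3
i=3,m=5: even sum, s = 3+15 = 18
i=3,m=6: odd sum, s = 18-6 = 12
i=4,m=2: even sum, s = 12+8 = 20
i=4,m=3: odd sum, s = 20-3 = 17
i=4,m=4: even sum, s = 17+16 = 33
i=4,m=5: odd sum, s = 33-5 = 28
i=4,m=6: even sum, s = 28+24 = 52
i=5,m=2: odd sum, s = 52-2 = 50
i=5,m=3: even sum, s = 50+15 = 65
i=5,m=4: odd sum, s = 65-4 = 61
i=5,m=5: even sum, s = 61+25 = 86
i=5,m=6: odd sum, s = 86-6 = 80
i=6,m=2: even sum, s = 80+12 = 92
i=6,m=3: odd sum, s = 92-3 = 89
i=6,m=4: even sum, s = 89+24 = 113
i=6,m=5: odd sum, s = 113-5 = 108
i=6,m=6: even sum, s = 108+36 = 144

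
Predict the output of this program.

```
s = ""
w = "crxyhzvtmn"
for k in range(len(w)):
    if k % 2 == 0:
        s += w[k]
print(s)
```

cxhvm

k=0: add 'c' → 'c'
k=1: skip
k=2: add 'x' → 'cx'
k=3: skip
k=4: add 'h' → 'cxh'
k=5: skip
k=6: add 'v' → 'cxhv'
k=7: skip
k=8: add 'm' → 'cxhvm'
k=9: skip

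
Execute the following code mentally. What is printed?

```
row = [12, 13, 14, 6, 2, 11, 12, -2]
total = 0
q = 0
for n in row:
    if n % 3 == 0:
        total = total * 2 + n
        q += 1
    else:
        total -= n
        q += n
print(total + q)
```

n=12: %3==0, total = 0*2+12 = 12; q=1
n=13: not %3==0, total = 12-13 = -1; q=14
n=14: not %3==0, total = (-1)-14 = -15; q=28
n=6: %3==0, total = (-15)*2+6 = -24; q=29
n=2: not %3==0, total = (-24)-2 = -26; q=31
n=11: not %3==0, total = (-26)-11 = -37; q=42
n=12: %3==0, total = (-37)*2+12 = -62; q=43
n=-2: not %3==0, total = (-62)-(-2) = -60; q=41
total+q = (-60)+41 = -19

-19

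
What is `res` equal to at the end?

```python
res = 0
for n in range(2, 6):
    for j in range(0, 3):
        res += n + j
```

54

n=2,j=0: res = 0+2 = 2
n=2,j=1: res = 2+3 = 5
n=2,j=2: res = 5+4 = 9
n=3,j=0: res = 9+3 = 12
n=3,j=1: res = 12+4 = 16
n=3,j=2: res = 16+5 = 21
n=4,j=0: res = 21+4 = 25
n=4,j=1: res = 25+5 = 30
n=4,j=2: res = 30+6 = 36
n=5,j=0: res = 36+5 = 41
n=5,j=1: res = 41+6 = 47
n=5,j=2: res = 47+7 = 54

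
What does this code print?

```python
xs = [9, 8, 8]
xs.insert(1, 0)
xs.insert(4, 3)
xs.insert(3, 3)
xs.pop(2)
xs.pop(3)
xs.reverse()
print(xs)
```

insert 0 at 1 → [9, 0, 8, 8]
insert 3 at 4 → [9, 0, 8, 8, 3]
insert 3 at 3 → [9, 0, 8, 3, 8, 3]
pop(2) removes 8 → [9, 0, 3, 8, 3]
pop(3) removes 8 → [9, 0, 3, 3]
reverse → [3, 3, 0, 9]

[3, 3, 0, 9]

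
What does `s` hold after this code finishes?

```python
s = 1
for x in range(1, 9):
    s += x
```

37

x=1: s = 1+1 = 2
x=2: s = 2+2 = 4
x=3: s = 4+3 = 7
x=4: s = 7+4 = 11
x=5: s = 11+5 = 16
x=6: s = 16+6 = 22
x=7: s = 22+7 = 29
x=8: s = 29+8 = 37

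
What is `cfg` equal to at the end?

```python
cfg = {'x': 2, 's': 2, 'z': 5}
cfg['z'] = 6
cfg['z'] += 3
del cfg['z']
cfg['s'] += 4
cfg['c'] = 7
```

{'x': 2, 's': 6, 'c': 7}

cfg['z'] = 6 → {'x': 2, 's': 2, 'z': 6}
cfg['z'] = 6+3 = 9 → {'x': 2, 's': 2, 'z': 9}
del 'z' → {'x': 2, 's': 2}
cfg['s'] = 2+4 = 6 → {'x': 2, 's': 6}
cfg['c'] = 7 → {'x': 2, 's': 6, 'c': 7}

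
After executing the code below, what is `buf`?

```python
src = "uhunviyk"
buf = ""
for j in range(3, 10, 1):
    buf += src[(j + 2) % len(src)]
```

j=3: add src[5]='i' → 'i'
j=4: add src[6]='y' → 'iy'
j=5: add src[7]='k' → 'iyk'
j=6: add src[0]='u' → 'iyku'
j=7: add src[1]='h' → 'iykuh'
j=8: add src[2]='u' → 'iykuhu'
j=9: add src[3]='n' → 'iykuhun'

'iykuhun'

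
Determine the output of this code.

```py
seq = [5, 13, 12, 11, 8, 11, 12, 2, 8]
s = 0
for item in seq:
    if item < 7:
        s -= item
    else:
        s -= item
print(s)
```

-82

item=5: <7, s = 0-5 = -5
item=13: not <7, s = (-5)-13 = -18
item=12: not <7, s = (-18)-12 = -30
item=11: not <7, s = (-30)-11 = -41
item=8: not <7, s = (-41)-8 = -49
item=11: not <7, s = (-49)-11 = -60
item=12: not <7, s = (-60)-12 = -72
item=2: <7, s = (-72)-2 = -74
item=8: not <7, s = (-74)-8 = -82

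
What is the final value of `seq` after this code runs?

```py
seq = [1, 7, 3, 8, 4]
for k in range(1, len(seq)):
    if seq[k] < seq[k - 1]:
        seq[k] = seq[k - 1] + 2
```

k=1: 7>=1, unchanged → [1, 7, 3, 8, 4]
k=2: 3<7, seq[2] = 7+2 = 9 → [1, 7, 9, 8, 4]
k=3: 8<9, seq[3] = 9+2 = 11 → [1, 7, 9, 11, 4]
k=4: 4<11, seq[4] = 11+2 = 13 → [1, 7, 9, 11, 13]

[1, 7, 9, 11, 13]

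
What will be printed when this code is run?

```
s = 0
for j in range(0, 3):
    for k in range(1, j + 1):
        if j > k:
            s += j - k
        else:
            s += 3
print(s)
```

j=1,k=1: not 1>1, s = 0+3 = 3
j=2,k=1: 2>1, s = 3+1 = 4
j=2,k=2: not 2>2, s = 4+3 = 7

7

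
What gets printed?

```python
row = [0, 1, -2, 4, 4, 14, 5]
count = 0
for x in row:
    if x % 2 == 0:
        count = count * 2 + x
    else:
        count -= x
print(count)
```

x=0: even, count = 0*2+0 = 0
x=1: not even, count = 0-1 = -1
x=-2: even, count = (-1)*2+(-2) = -4
x=4: even, count = (-4)*2+4 = -4
x=4: even, count = (-4)*2+4 = -4
x=14: even, count = (-4)*2+14 = 6
x=5: not even, count = 6-5 = 1

1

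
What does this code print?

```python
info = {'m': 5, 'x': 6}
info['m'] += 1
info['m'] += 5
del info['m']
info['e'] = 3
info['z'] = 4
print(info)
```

{'x': 6, 'e': 3, 'z': 4}

info['m'] = 5+1 = 6 → {'m': 6, 'x': 6}
info['m'] = 6+5 = 11 → {'m': 11, 'x': 6}
del 'm' → {'x': 6}
info['e'] = 3 → {'x': 6, 'e': 3}
info['z'] = 4 → {'x': 6, 'e': 3, 'z': 4}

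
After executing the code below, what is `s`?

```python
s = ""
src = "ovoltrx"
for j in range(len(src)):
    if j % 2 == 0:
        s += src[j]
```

j=0: add 'o' → 'o'
j=1: skip
j=2: add 'o' → 'oo'
j=3: skip
j=4: add 't' → 'oot'
j=5: skip
j=6: add 'x' → 'ootx'

'ootx'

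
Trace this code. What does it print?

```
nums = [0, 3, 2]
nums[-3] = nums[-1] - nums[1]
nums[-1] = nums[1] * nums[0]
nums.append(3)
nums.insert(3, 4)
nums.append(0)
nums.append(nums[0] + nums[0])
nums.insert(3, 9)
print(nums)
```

nums[-3] = nums[-1]-nums[1] = 2-3 = -1 → [-1, 3, 2]
nums[-1] = nums[1]*nums[0] = 3*(-1) = -3 → [-1, 3, -3]
append 3 → [-1, 3, -3, 3]
insert 4 at 3 → [-1, 3, -3, 4, 3]
append 0 → [-1, 3, -3, 4, 3, 0]
append nums[0]+nums[0] = (-1)+(-1) = -2 → [-1, 3, -3, 4, 3, 0, -2]
insert 9 at 3 → [-1, 3, -3, 9, 4, 3, 0, -2]

[-1, 3, -3, 9, 4, 3, 0, -2]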